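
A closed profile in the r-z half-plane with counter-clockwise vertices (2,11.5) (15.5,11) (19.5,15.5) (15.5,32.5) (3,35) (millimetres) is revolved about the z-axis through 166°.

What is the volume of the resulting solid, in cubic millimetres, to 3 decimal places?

Volume = 9654.772 mm³

Profile (r,z), 5 vertices: (2,11.5) (15.5,11) (19.5,15.5) (15.5,32.5) (3,35)
edge 0: (2,11.5)→(15.5,11)  cross = 2·11 − 15.5·11.5 = -156.2500; (r_i+r_j)·cross = 17.5·-156.2500 = -2734.3750
edge 1: (15.5,11)→(19.5,15.5)  cross = 15.5·15.5 − 19.5·11 = 25.7500; (r_i+r_j)·cross = 35·25.7500 = 901.2500
edge 2: (19.5,15.5)→(15.5,32.5)  cross = 19.5·32.5 − 15.5·15.5 = 393.5000; (r_i+r_j)·cross = 35·393.5000 = 13772.5000
edge 3: (15.5,32.5)→(3,35)  cross = 15.5·35 − 3·32.5 = 445.0000; (r_i+r_j)·cross = 18.5·445.0000 = 8232.5000
edge 4: (3,35)→(2,11.5)  cross = 3·11.5 − 2·35 = -35.5000; (r_i+r_j)·cross = 5·-35.5000 = -177.5000
Σcross = 672.5000 → A = |Σcross|/2 = 336.2500 mm²
Σ(r_i+r_j)·cross = 19994.3750 → first moment M = |Σ|/6 = 3332.3958
R_c = M/A = 3332.3958/336.2500 = 9.9105 mm
θ = 166° = 2.897247 rad
V = θ·R_c·A = 2.897247·9.9105·336.2500 = 9654.772 mm³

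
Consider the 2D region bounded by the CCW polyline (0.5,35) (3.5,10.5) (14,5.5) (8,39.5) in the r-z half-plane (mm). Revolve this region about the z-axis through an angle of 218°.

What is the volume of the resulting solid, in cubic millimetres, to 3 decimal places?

Volume = 6788.746 mm³

Profile (r,z), 4 vertices: (0.5,35) (3.5,10.5) (14,5.5) (8,39.5)
edge 0: (0.5,35)→(3.5,10.5)  cross = 0.5·10.5 − 3.5·35 = -117.2500; (r_i+r_j)·cross = 4·-117.2500 = -469.0000
edge 1: (3.5,10.5)→(14,5.5)  cross = 3.5·5.5 − 14·10.5 = -127.7500; (r_i+r_j)·cross = 17.5·-127.7500 = -2235.6250
edge 2: (14,5.5)→(8,39.5)  cross = 14·39.5 − 8·5.5 = 509.0000; (r_i+r_j)·cross = 22·509.0000 = 11198.0000
edge 3: (8,39.5)→(0.5,35)  cross = 8·35 − 0.5·39.5 = 260.2500; (r_i+r_j)·cross = 8.5·260.2500 = 2212.1250
Σcross = 524.2500 → A = |Σcross|/2 = 262.1250 mm²
Σ(r_i+r_j)·cross = 10705.5000 → first moment M = |Σ|/6 = 1784.2500
R_c = M/A = 1784.2500/262.1250 = 6.8069 mm
θ = 218° = 3.804818 rad
V = θ·R_c·A = 3.804818·6.8069·262.1250 = 6788.746 mm³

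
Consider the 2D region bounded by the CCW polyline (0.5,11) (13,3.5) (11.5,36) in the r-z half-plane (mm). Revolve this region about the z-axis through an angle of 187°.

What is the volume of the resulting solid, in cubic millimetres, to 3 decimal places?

Volume = 5371.614 mm³

Profile (r,z), 3 vertices: (0.5,11) (13,3.5) (11.5,36)
edge 0: (0.5,11)→(13,3.5)  cross = 0.5·3.5 − 13·11 = -141.2500; (r_i+r_j)·cross = 13.5·-141.2500 = -1906.8750
edge 1: (13,3.5)→(11.5,36)  cross = 13·36 − 11.5·3.5 = 427.7500; (r_i+r_j)·cross = 24.5·427.7500 = 10479.8750
edge 2: (11.5,36)→(0.5,11)  cross = 11.5·11 − 0.5·36 = 108.5000; (r_i+r_j)·cross = 12·108.5000 = 1302.0000
Σcross = 395.0000 → A = |Σcross|/2 = 197.5000 mm²
Σ(r_i+r_j)·cross = 9875.0000 → first moment M = |Σ|/6 = 1645.8333
R_c = M/A = 1645.8333/197.5000 = 8.3333 mm
θ = 187° = 3.263766 rad
V = θ·R_c·A = 3.263766·8.3333·197.5000 = 5371.614 mm³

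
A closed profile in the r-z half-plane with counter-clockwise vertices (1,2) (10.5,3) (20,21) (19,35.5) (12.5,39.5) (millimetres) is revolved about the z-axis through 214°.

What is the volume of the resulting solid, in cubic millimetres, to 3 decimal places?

Profile (r,z), 5 vertices: (1,2) (10.5,3) (20,21) (19,35.5) (12.5,39.5)
edge 0: (1,2)→(10.5,3)  cross = 1·3 − 10.5·2 = -18.0000; (r_i+r_j)·cross = 11.5·-18.0000 = -207.0000
edge 1: (10.5,3)→(20,21)  cross = 10.5·21 − 20·3 = 160.5000; (r_i+r_j)·cross = 30.5·160.5000 = 4895.2500
edge 2: (20,21)→(19,35.5)  cross = 20·35.5 − 19·21 = 311.0000; (r_i+r_j)·cross = 39·311.0000 = 12129.0000
edge 3: (19,35.5)→(12.5,39.5)  cross = 19·39.5 − 12.5·35.5 = 306.7500; (r_i+r_j)·cross = 31.5·306.7500 = 9662.6250
edge 4: (12.5,39.5)→(1,2)  cross = 12.5·2 − 1·39.5 = -14.5000; (r_i+r_j)·cross = 13.5·-14.5000 = -195.7500
Σcross = 745.7500 → A = |Σcross|/2 = 372.8750 mm²
Σ(r_i+r_j)·cross = 26284.1250 → first moment M = |Σ|/6 = 4380.6875
R_c = M/A = 4380.6875/372.8750 = 11.7484 mm
θ = 214° = 3.735005 rad
V = θ·R_c·A = 3.735005·11.7484·372.8750 = 16361.888 mm³

Volume = 16361.888 mm³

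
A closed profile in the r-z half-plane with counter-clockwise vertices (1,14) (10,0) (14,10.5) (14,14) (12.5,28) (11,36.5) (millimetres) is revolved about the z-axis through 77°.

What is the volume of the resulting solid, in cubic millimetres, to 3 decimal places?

Volume = 2910.979 mm³

Profile (r,z), 6 vertices: (1,14) (10,0) (14,10.5) (14,14) (12.5,28) (11,36.5)
edge 0: (1,14)→(10,0)  cross = 1·0 − 10·14 = -140.0000; (r_i+r_j)·cross = 11·-140.0000 = -1540.0000
edge 1: (10,0)→(14,10.5)  cross = 10·10.5 − 14·0 = 105.0000; (r_i+r_j)·cross = 24·105.0000 = 2520.0000
edge 2: (14,10.5)→(14,14)  cross = 14·14 − 14·10.5 = 49.0000; (r_i+r_j)·cross = 28·49.0000 = 1372.0000
edge 3: (14,14)→(12.5,28)  cross = 14·28 − 12.5·14 = 217.0000; (r_i+r_j)·cross = 26.5·217.0000 = 5750.5000
edge 4: (12.5,28)→(11,36.5)  cross = 12.5·36.5 − 11·28 = 148.2500; (r_i+r_j)·cross = 23.5·148.2500 = 3483.8750
edge 5: (11,36.5)→(1,14)  cross = 11·14 − 1·36.5 = 117.5000; (r_i+r_j)·cross = 12·117.5000 = 1410.0000
Σcross = 496.7500 → A = |Σcross|/2 = 248.3750 mm²
Σ(r_i+r_j)·cross = 12996.3750 → first moment M = |Σ|/6 = 2166.0625
R_c = M/A = 2166.0625/248.3750 = 8.7209 mm
θ = 77° = 1.343904 rad
V = θ·R_c·A = 1.343904·8.7209·248.3750 = 2910.979 mm³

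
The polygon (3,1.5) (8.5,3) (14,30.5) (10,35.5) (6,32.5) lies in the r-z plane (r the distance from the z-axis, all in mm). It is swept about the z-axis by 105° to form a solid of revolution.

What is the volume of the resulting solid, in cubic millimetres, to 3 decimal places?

Profile (r,z), 5 vertices: (3,1.5) (8.5,3) (14,30.5) (10,35.5) (6,32.5)
edge 0: (3,1.5)→(8.5,3)  cross = 3·3 − 8.5·1.5 = -3.7500; (r_i+r_j)·cross = 11.5·-3.7500 = -43.1250
edge 1: (8.5,3)→(14,30.5)  cross = 8.5·30.5 − 14·3 = 217.2500; (r_i+r_j)·cross = 22.5·217.2500 = 4888.1250
edge 2: (14,30.5)→(10,35.5)  cross = 14·35.5 − 10·30.5 = 192.0000; (r_i+r_j)·cross = 24·192.0000 = 4608.0000
edge 3: (10,35.5)→(6,32.5)  cross = 10·32.5 − 6·35.5 = 112.0000; (r_i+r_j)·cross = 16·112.0000 = 1792.0000
edge 4: (6,32.5)→(3,1.5)  cross = 6·1.5 − 3·32.5 = -88.5000; (r_i+r_j)·cross = 9·-88.5000 = -796.5000
Σcross = 429.0000 → A = |Σcross|/2 = 214.5000 mm²
Σ(r_i+r_j)·cross = 10448.5000 → first moment M = |Σ|/6 = 1741.4167
R_c = M/A = 1741.4167/214.5000 = 8.1185 mm
θ = 105° = 1.832596 rad
V = θ·R_c·A = 1.832596·8.1185·214.5000 = 3191.313 mm³

Volume = 3191.313 mm³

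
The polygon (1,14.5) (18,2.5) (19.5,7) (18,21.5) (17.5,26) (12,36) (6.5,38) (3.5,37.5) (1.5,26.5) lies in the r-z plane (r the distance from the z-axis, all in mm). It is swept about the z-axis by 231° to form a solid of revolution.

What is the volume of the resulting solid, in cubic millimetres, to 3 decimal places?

Volume = 18146.393 mm³

Profile (r,z), 9 vertices: (1,14.5) (18,2.5) (19.5,7) (18,21.5) (17.5,26) (12,36) (6.5,38) (3.5,37.5) (1.5,26.5)
edge 0: (1,14.5)→(18,2.5)  cross = 1·2.5 − 18·14.5 = -258.5000; (r_i+r_j)·cross = 19·-258.5000 = -4911.5000
edge 1: (18,2.5)→(19.5,7)  cross = 18·7 − 19.5·2.5 = 77.2500; (r_i+r_j)·cross = 37.5·77.2500 = 2896.8750
edge 2: (19.5,7)→(18,21.5)  cross = 19.5·21.5 − 18·7 = 293.2500; (r_i+r_j)·cross = 37.5·293.2500 = 10996.8750
edge 3: (18,21.5)→(17.5,26)  cross = 18·26 − 17.5·21.5 = 91.7500; (r_i+r_j)·cross = 35.5·91.7500 = 3257.1250
edge 4: (17.5,26)→(12,36)  cross = 17.5·36 − 12·26 = 318.0000; (r_i+r_j)·cross = 29.5·318.0000 = 9381.0000
edge 5: (12,36)→(6.5,38)  cross = 12·38 − 6.5·36 = 222.0000; (r_i+r_j)·cross = 18.5·222.0000 = 4107.0000
edge 6: (6.5,38)→(3.5,37.5)  cross = 6.5·37.5 − 3.5·38 = 110.7500; (r_i+r_j)·cross = 10·110.7500 = 1107.5000
edge 7: (3.5,37.5)→(1.5,26.5)  cross = 3.5·26.5 − 1.5·37.5 = 36.5000; (r_i+r_j)·cross = 5·36.5000 = 182.5000
edge 8: (1.5,26.5)→(1,14.5)  cross = 1.5·14.5 − 1·26.5 = -4.7500; (r_i+r_j)·cross = 2.5·-4.7500 = -11.8750
Σcross = 886.2500 → A = |Σcross|/2 = 443.1250 mm²
Σ(r_i+r_j)·cross = 27005.5000 → first moment M = |Σ|/6 = 4500.9167
R_c = M/A = 4500.9167/443.1250 = 10.1572 mm
θ = 231° = 4.031711 rad
V = θ·R_c·A = 4.031711·10.1572·443.1250 = 18146.393 mm³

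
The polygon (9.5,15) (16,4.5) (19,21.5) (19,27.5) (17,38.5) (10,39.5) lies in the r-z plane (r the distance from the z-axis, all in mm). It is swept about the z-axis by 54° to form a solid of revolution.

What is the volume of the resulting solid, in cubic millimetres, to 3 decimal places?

Volume = 3329.578 mm³

Profile (r,z), 6 vertices: (9.5,15) (16,4.5) (19,21.5) (19,27.5) (17,38.5) (10,39.5)
edge 0: (9.5,15)→(16,4.5)  cross = 9.5·4.5 − 16·15 = -197.2500; (r_i+r_j)·cross = 25.5·-197.2500 = -5029.8750
edge 1: (16,4.5)→(19,21.5)  cross = 16·21.5 − 19·4.5 = 258.5000; (r_i+r_j)·cross = 35·258.5000 = 9047.5000
edge 2: (19,21.5)→(19,27.5)  cross = 19·27.5 − 19·21.5 = 114.0000; (r_i+r_j)·cross = 38·114.0000 = 4332.0000
edge 3: (19,27.5)→(17,38.5)  cross = 19·38.5 − 17·27.5 = 264.0000; (r_i+r_j)·cross = 36·264.0000 = 9504.0000
edge 4: (17,38.5)→(10,39.5)  cross = 17·39.5 − 10·38.5 = 286.5000; (r_i+r_j)·cross = 27·286.5000 = 7735.5000
edge 5: (10,39.5)→(9.5,15)  cross = 10·15 − 9.5·39.5 = -225.2500; (r_i+r_j)·cross = 19.5·-225.2500 = -4392.3750
Σcross = 500.5000 → A = |Σcross|/2 = 250.2500 mm²
Σ(r_i+r_j)·cross = 21196.7500 → first moment M = |Σ|/6 = 3532.7917
R_c = M/A = 3532.7917/250.2500 = 14.1170 mm
θ = 54° = 0.942478 rad
V = θ·R_c·A = 0.942478·14.1170·250.2500 = 3329.578 mm³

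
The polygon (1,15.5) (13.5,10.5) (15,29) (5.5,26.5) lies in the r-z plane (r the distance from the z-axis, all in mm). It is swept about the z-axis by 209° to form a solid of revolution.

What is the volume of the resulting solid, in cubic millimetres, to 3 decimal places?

Volume = 5500.789 mm³

Profile (r,z), 4 vertices: (1,15.5) (13.5,10.5) (15,29) (5.5,26.5)
edge 0: (1,15.5)→(13.5,10.5)  cross = 1·10.5 − 13.5·15.5 = -198.7500; (r_i+r_j)·cross = 14.5·-198.7500 = -2881.8750
edge 1: (13.5,10.5)→(15,29)  cross = 13.5·29 − 15·10.5 = 234.0000; (r_i+r_j)·cross = 28.5·234.0000 = 6669.0000
edge 2: (15,29)→(5.5,26.5)  cross = 15·26.5 − 5.5·29 = 238.0000; (r_i+r_j)·cross = 20.5·238.0000 = 4879.0000
edge 3: (5.5,26.5)→(1,15.5)  cross = 5.5·15.5 − 1·26.5 = 58.7500; (r_i+r_j)·cross = 6.5·58.7500 = 381.8750
Σcross = 332.0000 → A = |Σcross|/2 = 166.0000 mm²
Σ(r_i+r_j)·cross = 9048.0000 → first moment M = |Σ|/6 = 1508.0000
R_c = M/A = 1508.0000/166.0000 = 9.0843 mm
θ = 209° = 3.647738 rad
V = θ·R_c·A = 3.647738·9.0843·166.0000 = 5500.789 mm³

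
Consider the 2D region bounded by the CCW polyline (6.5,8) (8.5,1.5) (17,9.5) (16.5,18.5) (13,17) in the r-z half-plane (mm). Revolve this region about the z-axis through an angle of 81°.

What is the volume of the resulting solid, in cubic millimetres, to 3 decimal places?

Profile (r,z), 5 vertices: (6.5,8) (8.5,1.5) (17,9.5) (16.5,18.5) (13,17)
edge 0: (6.5,8)→(8.5,1.5)  cross = 6.5·1.5 − 8.5·8 = -58.2500; (r_i+r_j)·cross = 15·-58.2500 = -873.7500
edge 1: (8.5,1.5)→(17,9.5)  cross = 8.5·9.5 − 17·1.5 = 55.2500; (r_i+r_j)·cross = 25.5·55.2500 = 1408.8750
edge 2: (17,9.5)→(16.5,18.5)  cross = 17·18.5 − 16.5·9.5 = 157.7500; (r_i+r_j)·cross = 33.5·157.7500 = 5284.6250
edge 3: (16.5,18.5)→(13,17)  cross = 16.5·17 − 13·18.5 = 40.0000; (r_i+r_j)·cross = 29.5·40.0000 = 1180.0000
edge 4: (13,17)→(6.5,8)  cross = 13·8 − 6.5·17 = -6.5000; (r_i+r_j)·cross = 19.5·-6.5000 = -126.7500
Σcross = 188.2500 → A = |Σcross|/2 = 94.1250 mm²
Σ(r_i+r_j)·cross = 6873.0000 → first moment M = |Σ|/6 = 1145.5000
R_c = M/A = 1145.5000/94.1250 = 12.1700 mm
θ = 81° = 1.413717 rad
V = θ·R_c·A = 1.413717·12.1700·94.1250 = 1619.412 mm³

Volume = 1619.412 mm³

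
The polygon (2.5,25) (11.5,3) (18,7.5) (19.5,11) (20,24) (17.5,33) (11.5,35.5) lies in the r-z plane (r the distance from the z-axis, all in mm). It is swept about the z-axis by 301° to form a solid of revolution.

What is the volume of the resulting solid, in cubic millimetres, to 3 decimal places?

Profile (r,z), 7 vertices: (2.5,25) (11.5,3) (18,7.5) (19.5,11) (20,24) (17.5,33) (11.5,35.5)
edge 0: (2.5,25)→(11.5,3)  cross = 2.5·3 − 11.5·25 = -280.0000; (r_i+r_j)·cross = 14·-280.0000 = -3920.0000
edge 1: (11.5,3)→(18,7.5)  cross = 11.5·7.5 − 18·3 = 32.2500; (r_i+r_j)·cross = 29.5·32.2500 = 951.3750
edge 2: (18,7.5)→(19.5,11)  cross = 18·11 − 19.5·7.5 = 51.7500; (r_i+r_j)·cross = 37.5·51.7500 = 1940.6250
edge 3: (19.5,11)→(20,24)  cross = 19.5·24 − 20·11 = 248.0000; (r_i+r_j)·cross = 39.5·248.0000 = 9796.0000
edge 4: (20,24)→(17.5,33)  cross = 20·33 − 17.5·24 = 240.0000; (r_i+r_j)·cross = 37.5·240.0000 = 9000.0000
edge 5: (17.5,33)→(11.5,35.5)  cross = 17.5·35.5 − 11.5·33 = 241.7500; (r_i+r_j)·cross = 29·241.7500 = 7010.7500
edge 6: (11.5,35.5)→(2.5,25)  cross = 11.5·25 − 2.5·35.5 = 198.7500; (r_i+r_j)·cross = 14·198.7500 = 2782.5000
Σcross = 732.5000 → A = |Σcross|/2 = 366.2500 mm²
Σ(r_i+r_j)·cross = 27561.2500 → first moment M = |Σ|/6 = 4593.5417
R_c = M/A = 4593.5417/366.2500 = 12.5421 mm
θ = 301° = 5.253441 rad
V = θ·R_c·A = 5.253441·12.5421·366.2500 = 24131.900 mm³

Volume = 24131.900 mm³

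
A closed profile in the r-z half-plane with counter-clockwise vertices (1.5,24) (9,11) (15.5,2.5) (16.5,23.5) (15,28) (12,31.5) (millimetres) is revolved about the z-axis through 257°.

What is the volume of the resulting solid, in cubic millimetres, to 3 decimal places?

Volume = 11213.834 mm³

Profile (r,z), 6 vertices: (1.5,24) (9,11) (15.5,2.5) (16.5,23.5) (15,28) (12,31.5)
edge 0: (1.5,24)→(9,11)  cross = 1.5·11 − 9·24 = -199.5000; (r_i+r_j)·cross = 10.5·-199.5000 = -2094.7500
edge 1: (9,11)→(15.5,2.5)  cross = 9·2.5 − 15.5·11 = -148.0000; (r_i+r_j)·cross = 24.5·-148.0000 = -3626.0000
edge 2: (15.5,2.5)→(16.5,23.5)  cross = 15.5·23.5 − 16.5·2.5 = 323.0000; (r_i+r_j)·cross = 32·323.0000 = 10336.0000
edge 3: (16.5,23.5)→(15,28)  cross = 16.5·28 − 15·23.5 = 109.5000; (r_i+r_j)·cross = 31.5·109.5000 = 3449.2500
edge 4: (15,28)→(12,31.5)  cross = 15·31.5 − 12·28 = 136.5000; (r_i+r_j)·cross = 27·136.5000 = 3685.5000
edge 5: (12,31.5)→(1.5,24)  cross = 12·24 − 1.5·31.5 = 240.7500; (r_i+r_j)·cross = 13.5·240.7500 = 3250.1250
Σcross = 462.2500 → A = |Σcross|/2 = 231.1250 mm²
Σ(r_i+r_j)·cross = 15000.1250 → first moment M = |Σ|/6 = 2500.0208
R_c = M/A = 2500.0208/231.1250 = 10.8167 mm
θ = 257° = 4.485496 rad
V = θ·R_c·A = 4.485496·10.8167·231.1250 = 11213.834 mm³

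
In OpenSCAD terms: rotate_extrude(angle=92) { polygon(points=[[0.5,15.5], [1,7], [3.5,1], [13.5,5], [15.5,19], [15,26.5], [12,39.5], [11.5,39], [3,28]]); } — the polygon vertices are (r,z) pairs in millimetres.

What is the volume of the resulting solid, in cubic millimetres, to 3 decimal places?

Volume = 5296.545 mm³

Profile (r,z), 9 vertices: (0.5,15.5) (1,7) (3.5,1) (13.5,5) (15.5,19) (15,26.5) (12,39.5) (11.5,39) (3,28)
edge 0: (0.5,15.5)→(1,7)  cross = 0.5·7 − 1·15.5 = -12.0000; (r_i+r_j)·cross = 1.5·-12.0000 = -18.0000
edge 1: (1,7)→(3.5,1)  cross = 1·1 − 3.5·7 = -23.5000; (r_i+r_j)·cross = 4.5·-23.5000 = -105.7500
edge 2: (3.5,1)→(13.5,5)  cross = 3.5·5 − 13.5·1 = 4.0000; (r_i+r_j)·cross = 17·4.0000 = 68.0000
edge 3: (13.5,5)→(15.5,19)  cross = 13.5·19 − 15.5·5 = 179.0000; (r_i+r_j)·cross = 29·179.0000 = 5191.0000
edge 4: (15.5,19)→(15,26.5)  cross = 15.5·26.5 − 15·19 = 125.7500; (r_i+r_j)·cross = 30.5·125.7500 = 3835.3750
edge 5: (15,26.5)→(12,39.5)  cross = 15·39.5 − 12·26.5 = 274.5000; (r_i+r_j)·cross = 27·274.5000 = 7411.5000
edge 6: (12,39.5)→(11.5,39)  cross = 12·39 − 11.5·39.5 = 13.7500; (r_i+r_j)·cross = 23.5·13.7500 = 323.1250
edge 7: (11.5,39)→(3,28)  cross = 11.5·28 − 3·39 = 205.0000; (r_i+r_j)·cross = 14.5·205.0000 = 2972.5000
edge 8: (3,28)→(0.5,15.5)  cross = 3·15.5 − 0.5·28 = 32.5000; (r_i+r_j)·cross = 3.5·32.5000 = 113.7500
Σcross = 799.0000 → A = |Σcross|/2 = 399.5000 mm²
Σ(r_i+r_j)·cross = 19791.5000 → first moment M = |Σ|/6 = 3298.5833
R_c = M/A = 3298.5833/399.5000 = 8.2568 mm
θ = 92° = 1.605703 rad
V = θ·R_c·A = 1.605703·8.2568·399.5000 = 5296.545 mm³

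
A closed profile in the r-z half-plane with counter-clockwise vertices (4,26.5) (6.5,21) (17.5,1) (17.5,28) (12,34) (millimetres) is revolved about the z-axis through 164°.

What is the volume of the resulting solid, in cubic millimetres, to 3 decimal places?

Profile (r,z), 5 vertices: (4,26.5) (6.5,21) (17.5,1) (17.5,28) (12,34)
edge 0: (4,26.5)→(6.5,21)  cross = 4·21 − 6.5·26.5 = -88.2500; (r_i+r_j)·cross = 10.5·-88.2500 = -926.6250
edge 1: (6.5,21)→(17.5,1)  cross = 6.5·1 − 17.5·21 = -361.0000; (r_i+r_j)·cross = 24·-361.0000 = -8664.0000
edge 2: (17.5,1)→(17.5,28)  cross = 17.5·28 − 17.5·1 = 472.5000; (r_i+r_j)·cross = 35·472.5000 = 16537.5000
edge 3: (17.5,28)→(12,34)  cross = 17.5·34 − 12·28 = 259.0000; (r_i+r_j)·cross = 29.5·259.0000 = 7640.5000
edge 4: (12,34)→(4,26.5)  cross = 12·26.5 − 4·34 = 182.0000; (r_i+r_j)·cross = 16·182.0000 = 2912.0000
Σcross = 464.2500 → A = |Σcross|/2 = 232.1250 mm²
Σ(r_i+r_j)·cross = 17499.3750 → first moment M = |Σ|/6 = 2916.5625
R_c = M/A = 2916.5625/232.1250 = 12.5646 mm
θ = 164° = 2.862340 rad
V = θ·R_c·A = 2.862340·12.5646·232.1250 = 8348.193 mm³

Volume = 8348.193 mm³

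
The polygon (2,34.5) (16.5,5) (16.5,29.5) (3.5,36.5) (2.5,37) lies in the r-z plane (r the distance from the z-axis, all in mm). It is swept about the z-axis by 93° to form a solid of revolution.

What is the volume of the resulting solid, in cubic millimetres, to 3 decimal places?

Profile (r,z), 5 vertices: (2,34.5) (16.5,5) (16.5,29.5) (3.5,36.5) (2.5,37)
edge 0: (2,34.5)→(16.5,5)  cross = 2·5 − 16.5·34.5 = -559.2500; (r_i+r_j)·cross = 18.5·-559.2500 = -10346.1250
edge 1: (16.5,5)→(16.5,29.5)  cross = 16.5·29.5 − 16.5·5 = 404.2500; (r_i+r_j)·cross = 33·404.2500 = 13340.2500
edge 2: (16.5,29.5)→(3.5,36.5)  cross = 16.5·36.5 − 3.5·29.5 = 499.0000; (r_i+r_j)·cross = 20·499.0000 = 9980.0000
edge 3: (3.5,36.5)→(2.5,37)  cross = 3.5·37 − 2.5·36.5 = 38.2500; (r_i+r_j)·cross = 6·38.2500 = 229.5000
edge 4: (2.5,37)→(2,34.5)  cross = 2.5·34.5 − 2·37 = 12.2500; (r_i+r_j)·cross = 4.5·12.2500 = 55.1250
Σcross = 394.5000 → A = |Σcross|/2 = 197.2500 mm²
Σ(r_i+r_j)·cross = 13258.7500 → first moment M = |Σ|/6 = 2209.7917
R_c = M/A = 2209.7917/197.2500 = 11.2030 mm
θ = 93° = 1.623156 rad
V = θ·R_c·A = 1.623156·11.2030·197.2500 = 3586.837 mm³

Volume = 3586.837 mm³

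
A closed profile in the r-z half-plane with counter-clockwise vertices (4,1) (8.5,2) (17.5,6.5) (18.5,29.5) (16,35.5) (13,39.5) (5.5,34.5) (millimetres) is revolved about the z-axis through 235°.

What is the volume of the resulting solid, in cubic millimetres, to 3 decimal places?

Profile (r,z), 7 vertices: (4,1) (8.5,2) (17.5,6.5) (18.5,29.5) (16,35.5) (13,39.5) (5.5,34.5)
edge 0: (4,1)→(8.5,2)  cross = 4·2 − 8.5·1 = -0.5000; (r_i+r_j)·cross = 12.5·-0.5000 = -6.2500
edge 1: (8.5,2)→(17.5,6.5)  cross = 8.5·6.5 − 17.5·2 = 20.2500; (r_i+r_j)·cross = 26·20.2500 = 526.5000
edge 2: (17.5,6.5)→(18.5,29.5)  cross = 17.5·29.5 − 18.5·6.5 = 396.0000; (r_i+r_j)·cross = 36·396.0000 = 14256.0000
edge 3: (18.5,29.5)→(16,35.5)  cross = 18.5·35.5 − 16·29.5 = 184.7500; (r_i+r_j)·cross = 34.5·184.7500 = 6373.8750
edge 4: (16,35.5)→(13,39.5)  cross = 16·39.5 − 13·35.5 = 170.5000; (r_i+r_j)·cross = 29·170.5000 = 4944.5000
edge 5: (13,39.5)→(5.5,34.5)  cross = 13·34.5 − 5.5·39.5 = 231.2500; (r_i+r_j)·cross = 18.5·231.2500 = 4278.1250
edge 6: (5.5,34.5)→(4,1)  cross = 5.5·1 − 4·34.5 = -132.5000; (r_i+r_j)·cross = 9.5·-132.5000 = -1258.7500
Σcross = 869.7500 → A = |Σcross|/2 = 434.8750 mm²
Σ(r_i+r_j)·cross = 29114.0000 → first moment M = |Σ|/6 = 4852.3333
R_c = M/A = 4852.3333/434.8750 = 11.1580 mm
θ = 235° = 4.101524 rad
V = θ·R_c·A = 4.101524·11.1580·434.8750 = 19901.960 mm³

Volume = 19901.960 mm³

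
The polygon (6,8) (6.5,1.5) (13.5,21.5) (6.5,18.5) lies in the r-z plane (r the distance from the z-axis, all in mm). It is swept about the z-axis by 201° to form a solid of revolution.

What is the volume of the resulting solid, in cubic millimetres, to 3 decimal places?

Profile (r,z), 4 vertices: (6,8) (6.5,1.5) (13.5,21.5) (6.5,18.5)
edge 0: (6,8)→(6.5,1.5)  cross = 6·1.5 − 6.5·8 = -43.0000; (r_i+r_j)·cross = 12.5·-43.0000 = -537.5000
edge 1: (6.5,1.5)→(13.5,21.5)  cross = 6.5·21.5 − 13.5·1.5 = 119.5000; (r_i+r_j)·cross = 20·119.5000 = 2390.0000
edge 2: (13.5,21.5)→(6.5,18.5)  cross = 13.5·18.5 − 6.5·21.5 = 110.0000; (r_i+r_j)·cross = 20·110.0000 = 2200.0000
edge 3: (6.5,18.5)→(6,8)  cross = 6.5·8 − 6·18.5 = -59.0000; (r_i+r_j)·cross = 12.5·-59.0000 = -737.5000
Σcross = 127.5000 → A = |Σcross|/2 = 63.7500 mm²
Σ(r_i+r_j)·cross = 3315.0000 → first moment M = |Σ|/6 = 552.5000
R_c = M/A = 552.5000/63.7500 = 8.6667 mm
θ = 201° = 3.508112 rad
V = θ·R_c·A = 3.508112·8.6667·63.7500 = 1938.232 mm³

Volume = 1938.232 mm³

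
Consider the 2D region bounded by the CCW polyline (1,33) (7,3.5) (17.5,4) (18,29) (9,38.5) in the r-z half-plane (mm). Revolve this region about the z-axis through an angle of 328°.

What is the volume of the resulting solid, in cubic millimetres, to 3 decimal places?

Profile (r,z), 5 vertices: (1,33) (7,3.5) (17.5,4) (18,29) (9,38.5)
edge 0: (1,33)→(7,3.5)  cross = 1·3.5 − 7·33 = -227.5000; (r_i+r_j)·cross = 8·-227.5000 = -1820.0000
edge 1: (7,3.5)→(17.5,4)  cross = 7·4 − 17.5·3.5 = -33.2500; (r_i+r_j)·cross = 24.5·-33.2500 = -814.6250
edge 2: (17.5,4)→(18,29)  cross = 17.5·29 − 18·4 = 435.5000; (r_i+r_j)·cross = 35.5·435.5000 = 15460.2500
edge 3: (18,29)→(9,38.5)  cross = 18·38.5 − 9·29 = 432.0000; (r_i+r_j)·cross = 27·432.0000 = 11664.0000
edge 4: (9,38.5)→(1,33)  cross = 9·33 − 1·38.5 = 258.5000; (r_i+r_j)·cross = 10·258.5000 = 2585.0000
Σcross = 865.2500 → A = |Σcross|/2 = 432.6250 mm²
Σ(r_i+r_j)·cross = 27074.6250 → first moment M = |Σ|/6 = 4512.4375
R_c = M/A = 4512.4375/432.6250 = 10.4304 mm
θ = 328° = 5.724680 rad
V = θ·R_c·A = 5.724680·10.4304·432.6250 = 25832.260 mm³

Volume = 25832.260 mm³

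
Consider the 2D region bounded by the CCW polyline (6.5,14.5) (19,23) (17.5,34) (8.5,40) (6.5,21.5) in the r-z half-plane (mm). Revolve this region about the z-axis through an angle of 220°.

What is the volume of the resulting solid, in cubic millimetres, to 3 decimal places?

Volume = 9350.049 mm³

Profile (r,z), 5 vertices: (6.5,14.5) (19,23) (17.5,34) (8.5,40) (6.5,21.5)
edge 0: (6.5,14.5)→(19,23)  cross = 6.5·23 − 19·14.5 = -126.0000; (r_i+r_j)·cross = 25.5·-126.0000 = -3213.0000
edge 1: (19,23)→(17.5,34)  cross = 19·34 − 17.5·23 = 243.5000; (r_i+r_j)·cross = 36.5·243.5000 = 8887.7500
edge 2: (17.5,34)→(8.5,40)  cross = 17.5·40 − 8.5·34 = 411.0000; (r_i+r_j)·cross = 26·411.0000 = 10686.0000
edge 3: (8.5,40)→(6.5,21.5)  cross = 8.5·21.5 − 6.5·40 = -77.2500; (r_i+r_j)·cross = 15·-77.2500 = -1158.7500
edge 4: (6.5,21.5)→(6.5,14.5)  cross = 6.5·14.5 − 6.5·21.5 = -45.5000; (r_i+r_j)·cross = 13·-45.5000 = -591.5000
Σcross = 405.7500 → A = |Σcross|/2 = 202.8750 mm²
Σ(r_i+r_j)·cross = 14610.5000 → first moment M = |Σ|/6 = 2435.0833
R_c = M/A = 2435.0833/202.8750 = 12.0029 mm
θ = 220° = 3.839724 rad
V = θ·R_c·A = 3.839724·12.0029·202.8750 = 9350.049 mm³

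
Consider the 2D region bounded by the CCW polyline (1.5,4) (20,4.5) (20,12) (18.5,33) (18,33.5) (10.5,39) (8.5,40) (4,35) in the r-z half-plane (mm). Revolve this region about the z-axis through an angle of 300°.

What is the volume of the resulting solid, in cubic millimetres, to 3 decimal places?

Volume = 30900.727 mm³

Profile (r,z), 8 vertices: (1.5,4) (20,4.5) (20,12) (18.5,33) (18,33.5) (10.5,39) (8.5,40) (4,35)
edge 0: (1.5,4)→(20,4.5)  cross = 1.5·4.5 − 20·4 = -73.2500; (r_i+r_j)·cross = 21.5·-73.2500 = -1574.8750
edge 1: (20,4.5)→(20,12)  cross = 20·12 − 20·4.5 = 150.0000; (r_i+r_j)·cross = 40·150.0000 = 6000.0000
edge 2: (20,12)→(18.5,33)  cross = 20·33 − 18.5·12 = 438.0000; (r_i+r_j)·cross = 38.5·438.0000 = 16863.0000
edge 3: (18.5,33)→(18,33.5)  cross = 18.5·33.5 − 18·33 = 25.7500; (r_i+r_j)·cross = 36.5·25.7500 = 939.8750
edge 4: (18,33.5)→(10.5,39)  cross = 18·39 − 10.5·33.5 = 350.2500; (r_i+r_j)·cross = 28.5·350.2500 = 9982.1250
edge 5: (10.5,39)→(8.5,40)  cross = 10.5·40 − 8.5·39 = 88.5000; (r_i+r_j)·cross = 19·88.5000 = 1681.5000
edge 6: (8.5,40)→(4,35)  cross = 8.5·35 − 4·40 = 137.5000; (r_i+r_j)·cross = 12.5·137.5000 = 1718.7500
edge 7: (4,35)→(1.5,4)  cross = 4·4 − 1.5·35 = -36.5000; (r_i+r_j)·cross = 5.5·-36.5000 = -200.7500
Σcross = 1080.2500 → A = |Σcross|/2 = 540.1250 mm²
Σ(r_i+r_j)·cross = 35409.6250 → first moment M = |Σ|/6 = 5901.6042
R_c = M/A = 5901.6042/540.1250 = 10.9264 mm
θ = 300° = 5.235988 rad
V = θ·R_c·A = 5.235988·10.9264·540.1250 = 30900.727 mm³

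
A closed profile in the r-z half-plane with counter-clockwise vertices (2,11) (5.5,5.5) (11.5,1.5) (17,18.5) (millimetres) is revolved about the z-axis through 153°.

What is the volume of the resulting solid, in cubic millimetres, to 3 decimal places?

Volume = 3062.173 mm³

Profile (r,z), 4 vertices: (2,11) (5.5,5.5) (11.5,1.5) (17,18.5)
edge 0: (2,11)→(5.5,5.5)  cross = 2·5.5 − 5.5·11 = -49.5000; (r_i+r_j)·cross = 7.5·-49.5000 = -371.2500
edge 1: (5.5,5.5)→(11.5,1.5)  cross = 5.5·1.5 − 11.5·5.5 = -55.0000; (r_i+r_j)·cross = 17·-55.0000 = -935.0000
edge 2: (11.5,1.5)→(17,18.5)  cross = 11.5·18.5 − 17·1.5 = 187.2500; (r_i+r_j)·cross = 28.5·187.2500 = 5336.6250
edge 3: (17,18.5)→(2,11)  cross = 17·11 − 2·18.5 = 150.0000; (r_i+r_j)·cross = 19·150.0000 = 2850.0000
Σcross = 232.7500 → A = |Σcross|/2 = 116.3750 mm²
Σ(r_i+r_j)·cross = 6880.3750 → first moment M = |Σ|/6 = 1146.7292
R_c = M/A = 1146.7292/116.3750 = 9.8537 mm
θ = 153° = 2.670354 rad
V = θ·R_c·A = 2.670354·9.8537·116.3750 = 3062.173 mm³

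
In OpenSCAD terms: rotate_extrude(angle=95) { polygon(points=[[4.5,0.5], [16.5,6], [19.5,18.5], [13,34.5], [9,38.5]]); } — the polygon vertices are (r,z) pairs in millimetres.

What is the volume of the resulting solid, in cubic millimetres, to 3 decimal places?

Volume = 6389.276 mm³

Profile (r,z), 5 vertices: (4.5,0.5) (16.5,6) (19.5,18.5) (13,34.5) (9,38.5)
edge 0: (4.5,0.5)→(16.5,6)  cross = 4.5·6 − 16.5·0.5 = 18.7500; (r_i+r_j)·cross = 21·18.7500 = 393.7500
edge 1: (16.5,6)→(19.5,18.5)  cross = 16.5·18.5 − 19.5·6 = 188.2500; (r_i+r_j)·cross = 36·188.2500 = 6777.0000
edge 2: (19.5,18.5)→(13,34.5)  cross = 19.5·34.5 − 13·18.5 = 432.2500; (r_i+r_j)·cross = 32.5·432.2500 = 14048.1250
edge 3: (13,34.5)→(9,38.5)  cross = 13·38.5 − 9·34.5 = 190.0000; (r_i+r_j)·cross = 22·190.0000 = 4180.0000
edge 4: (9,38.5)→(4.5,0.5)  cross = 9·0.5 − 4.5·38.5 = -168.7500; (r_i+r_j)·cross = 13.5·-168.7500 = -2278.1250
Σcross = 660.5000 → A = |Σcross|/2 = 330.2500 mm²
Σ(r_i+r_j)·cross = 23120.7500 → first moment M = |Σ|/6 = 3853.4583
R_c = M/A = 3853.4583/330.2500 = 11.6683 mm
θ = 95° = 1.658063 rad
V = θ·R_c·A = 1.658063·11.6683·330.2500 = 6389.276 mm³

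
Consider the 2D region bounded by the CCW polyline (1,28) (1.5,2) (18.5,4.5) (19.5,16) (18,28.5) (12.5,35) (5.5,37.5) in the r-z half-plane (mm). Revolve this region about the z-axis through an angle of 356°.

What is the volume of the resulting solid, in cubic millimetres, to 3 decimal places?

Volume = 32442.346 mm³

Profile (r,z), 7 vertices: (1,28) (1.5,2) (18.5,4.5) (19.5,16) (18,28.5) (12.5,35) (5.5,37.5)
edge 0: (1,28)→(1.5,2)  cross = 1·2 − 1.5·28 = -40.0000; (r_i+r_j)·cross = 2.5·-40.0000 = -100.0000
edge 1: (1.5,2)→(18.5,4.5)  cross = 1.5·4.5 − 18.5·2 = -30.2500; (r_i+r_j)·cross = 20·-30.2500 = -605.0000
edge 2: (18.5,4.5)→(19.5,16)  cross = 18.5·16 − 19.5·4.5 = 208.2500; (r_i+r_j)·cross = 38·208.2500 = 7913.5000
edge 3: (19.5,16)→(18,28.5)  cross = 19.5·28.5 − 18·16 = 267.7500; (r_i+r_j)·cross = 37.5·267.7500 = 10040.6250
edge 4: (18,28.5)→(12.5,35)  cross = 18·35 − 12.5·28.5 = 273.7500; (r_i+r_j)·cross = 30.5·273.7500 = 8349.3750
edge 5: (12.5,35)→(5.5,37.5)  cross = 12.5·37.5 − 5.5·35 = 276.2500; (r_i+r_j)·cross = 18·276.2500 = 4972.5000
edge 6: (5.5,37.5)→(1,28)  cross = 5.5·28 − 1·37.5 = 116.5000; (r_i+r_j)·cross = 6.5·116.5000 = 757.2500
Σcross = 1072.2500 → A = |Σcross|/2 = 536.1250 mm²
Σ(r_i+r_j)·cross = 31328.2500 → first moment M = |Σ|/6 = 5221.3750
R_c = M/A = 5221.3750/536.1250 = 9.7391 mm
θ = 356° = 6.213372 rad
V = θ·R_c·A = 6.213372·9.7391·536.1250 = 32442.346 mm³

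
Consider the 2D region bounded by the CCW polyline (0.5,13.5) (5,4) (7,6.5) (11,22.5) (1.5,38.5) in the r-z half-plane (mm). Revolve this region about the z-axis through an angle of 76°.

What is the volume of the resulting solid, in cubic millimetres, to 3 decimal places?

Profile (r,z), 5 vertices: (0.5,13.5) (5,4) (7,6.5) (11,22.5) (1.5,38.5)
edge 0: (0.5,13.5)→(5,4)  cross = 0.5·4 − 5·13.5 = -65.5000; (r_i+r_j)·cross = 5.5·-65.5000 = -360.2500
edge 1: (5,4)→(7,6.5)  cross = 5·6.5 − 7·4 = 4.5000; (r_i+r_j)·cross = 12·4.5000 = 54.0000
edge 2: (7,6.5)→(11,22.5)  cross = 7·22.5 − 11·6.5 = 86.0000; (r_i+r_j)·cross = 18·86.0000 = 1548.0000
edge 3: (11,22.5)→(1.5,38.5)  cross = 11·38.5 − 1.5·22.5 = 389.7500; (r_i+r_j)·cross = 12.5·389.7500 = 4871.8750
edge 4: (1.5,38.5)→(0.5,13.5)  cross = 1.5·13.5 − 0.5·38.5 = 1.0000; (r_i+r_j)·cross = 2·1.0000 = 2.0000
Σcross = 415.7500 → A = |Σcross|/2 = 207.8750 mm²
Σ(r_i+r_j)·cross = 6115.6250 → first moment M = |Σ|/6 = 1019.2708
R_c = M/A = 1019.2708/207.8750 = 4.9033 mm
θ = 76° = 1.326450 rad
V = θ·R_c·A = 1.326450·4.9033·207.8750 = 1352.012 mm³

Volume = 1352.012 mm³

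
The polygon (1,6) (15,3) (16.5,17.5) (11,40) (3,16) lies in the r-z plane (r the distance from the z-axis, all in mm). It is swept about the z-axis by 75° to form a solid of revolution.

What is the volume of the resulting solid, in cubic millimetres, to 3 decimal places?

Profile (r,z), 5 vertices: (1,6) (15,3) (16.5,17.5) (11,40) (3,16)
edge 0: (1,6)→(15,3)  cross = 1·3 − 15·6 = -87.0000; (r_i+r_j)·cross = 16·-87.0000 = -1392.0000
edge 1: (15,3)→(16.5,17.5)  cross = 15·17.5 − 16.5·3 = 213.0000; (r_i+r_j)·cross = 31.5·213.0000 = 6709.5000
edge 2: (16.5,17.5)→(11,40)  cross = 16.5·40 − 11·17.5 = 467.5000; (r_i+r_j)·cross = 27.5·467.5000 = 12856.2500
edge 3: (11,40)→(3,16)  cross = 11·16 − 3·40 = 56.0000; (r_i+r_j)·cross = 14·56.0000 = 784.0000
edge 4: (3,16)→(1,6)  cross = 3·6 − 1·16 = 2.0000; (r_i+r_j)·cross = 4·2.0000 = 8.0000
Σcross = 651.5000 → A = |Σcross|/2 = 325.7500 mm²
Σ(r_i+r_j)·cross = 18965.7500 → first moment M = |Σ|/6 = 3160.9583
R_c = M/A = 3160.9583/325.7500 = 9.7036 mm
θ = 75° = 1.308997 rad
V = θ·R_c·A = 1.308997·9.7036·325.7500 = 4137.685 mm³

Volume = 4137.685 mm³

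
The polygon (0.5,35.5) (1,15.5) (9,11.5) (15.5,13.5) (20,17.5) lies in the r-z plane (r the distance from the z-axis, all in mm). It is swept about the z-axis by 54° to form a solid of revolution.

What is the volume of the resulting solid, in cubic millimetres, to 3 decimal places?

Profile (r,z), 5 vertices: (0.5,35.5) (1,15.5) (9,11.5) (15.5,13.5) (20,17.5)
edge 0: (0.5,35.5)→(1,15.5)  cross = 0.5·15.5 − 1·35.5 = -27.7500; (r_i+r_j)·cross = 1.5·-27.7500 = -41.6250
edge 1: (1,15.5)→(9,11.5)  cross = 1·11.5 − 9·15.5 = -128.0000; (r_i+r_j)·cross = 10·-128.0000 = -1280.0000
edge 2: (9,11.5)→(15.5,13.5)  cross = 9·13.5 − 15.5·11.5 = -56.7500; (r_i+r_j)·cross = 24.5·-56.7500 = -1390.3750
edge 3: (15.5,13.5)→(20,17.5)  cross = 15.5·17.5 − 20·13.5 = 1.2500; (r_i+r_j)·cross = 35.5·1.2500 = 44.3750
edge 4: (20,17.5)→(0.5,35.5)  cross = 20·35.5 − 0.5·17.5 = 701.2500; (r_i+r_j)·cross = 20.5·701.2500 = 14375.6250
Σcross = 490.0000 → A = |Σcross|/2 = 245.0000 mm²
Σ(r_i+r_j)·cross = 11708.0000 → first moment M = |Σ|/6 = 1951.3333
R_c = M/A = 1951.3333/245.0000 = 7.9646 mm
θ = 54° = 0.942478 rad
V = θ·R_c·A = 0.942478·7.9646·245.0000 = 1839.088 mm³

Volume = 1839.088 mm³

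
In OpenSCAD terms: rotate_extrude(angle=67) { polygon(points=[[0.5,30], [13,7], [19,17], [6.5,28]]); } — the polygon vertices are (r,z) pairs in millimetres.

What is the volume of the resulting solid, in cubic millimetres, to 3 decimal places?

Profile (r,z), 4 vertices: (0.5,30) (13,7) (19,17) (6.5,28)
edge 0: (0.5,30)→(13,7)  cross = 0.5·7 − 13·30 = -386.5000; (r_i+r_j)·cross = 13.5·-386.5000 = -5217.7500
edge 1: (13,7)→(19,17)  cross = 13·17 − 19·7 = 88.0000; (r_i+r_j)·cross = 32·88.0000 = 2816.0000
edge 2: (19,17)→(6.5,28)  cross = 19·28 − 6.5·17 = 421.5000; (r_i+r_j)·cross = 25.5·421.5000 = 10748.2500
edge 3: (6.5,28)→(0.5,30)  cross = 6.5·30 − 0.5·28 = 181.0000; (r_i+r_j)·cross = 7·181.0000 = 1267.0000
Σcross = 304.0000 → A = |Σcross|/2 = 152.0000 mm²
Σ(r_i+r_j)·cross = 9613.5000 → first moment M = |Σ|/6 = 1602.2500
R_c = M/A = 1602.2500/152.0000 = 10.5411 mm
θ = 67° = 1.169371 rad
V = θ·R_c·A = 1.169371·10.5411·152.0000 = 1873.624 mm³

Volume = 1873.624 mm³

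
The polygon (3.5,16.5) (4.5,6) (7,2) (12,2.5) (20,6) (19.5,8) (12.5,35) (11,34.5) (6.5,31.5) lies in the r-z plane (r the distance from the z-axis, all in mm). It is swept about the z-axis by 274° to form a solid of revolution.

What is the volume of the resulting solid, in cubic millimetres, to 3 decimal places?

Volume = 18578.656 mm³

Profile (r,z), 9 vertices: (3.5,16.5) (4.5,6) (7,2) (12,2.5) (20,6) (19.5,8) (12.5,35) (11,34.5) (6.5,31.5)
edge 0: (3.5,16.5)→(4.5,6)  cross = 3.5·6 − 4.5·16.5 = -53.2500; (r_i+r_j)·cross = 8·-53.2500 = -426.0000
edge 1: (4.5,6)→(7,2)  cross = 4.5·2 − 7·6 = -33.0000; (r_i+r_j)·cross = 11.5·-33.0000 = -379.5000
edge 2: (7,2)→(12,2.5)  cross = 7·2.5 − 12·2 = -6.5000; (r_i+r_j)·cross = 19·-6.5000 = -123.5000
edge 3: (12,2.5)→(20,6)  cross = 12·6 − 20·2.5 = 22.0000; (r_i+r_j)·cross = 32·22.0000 = 704.0000
edge 4: (20,6)→(19.5,8)  cross = 20·8 − 19.5·6 = 43.0000; (r_i+r_j)·cross = 39.5·43.0000 = 1698.5000
edge 5: (19.5,8)→(12.5,35)  cross = 19.5·35 − 12.5·8 = 582.5000; (r_i+r_j)·cross = 32·582.5000 = 18640.0000
edge 6: (12.5,35)→(11,34.5)  cross = 12.5·34.5 − 11·35 = 46.2500; (r_i+r_j)·cross = 23.5·46.2500 = 1086.8750
edge 7: (11,34.5)→(6.5,31.5)  cross = 11·31.5 − 6.5·34.5 = 122.2500; (r_i+r_j)·cross = 17.5·122.2500 = 2139.3750
edge 8: (6.5,31.5)→(3.5,16.5)  cross = 6.5·16.5 − 3.5·31.5 = -3.0000; (r_i+r_j)·cross = 10·-3.0000 = -30.0000
Σcross = 720.2500 → A = |Σcross|/2 = 360.1250 mm²
Σ(r_i+r_j)·cross = 23309.7500 → first moment M = |Σ|/6 = 3884.9583
R_c = M/A = 3884.9583/360.1250 = 10.7878 mm
θ = 274° = 4.782202 rad
V = θ·R_c·A = 4.782202·10.7878·360.1250 = 18578.656 mm³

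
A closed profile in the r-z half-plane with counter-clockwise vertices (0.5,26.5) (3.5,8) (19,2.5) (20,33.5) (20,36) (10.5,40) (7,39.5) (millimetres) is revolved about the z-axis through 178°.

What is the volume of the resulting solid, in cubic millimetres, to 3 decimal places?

Profile (r,z), 7 vertices: (0.5,26.5) (3.5,8) (19,2.5) (20,33.5) (20,36) (10.5,40) (7,39.5)
edge 0: (0.5,26.5)→(3.5,8)  cross = 0.5·8 − 3.5·26.5 = -88.7500; (r_i+r_j)·cross = 4·-88.7500 = -355.0000
edge 1: (3.5,8)→(19,2.5)  cross = 3.5·2.5 − 19·8 = -143.2500; (r_i+r_j)·cross = 22.5·-143.2500 = -3223.1250
edge 2: (19,2.5)→(20,33.5)  cross = 19·33.5 − 20·2.5 = 586.5000; (r_i+r_j)·cross = 39·586.5000 = 22873.5000
edge 3: (20,33.5)→(20,36)  cross = 20·36 − 20·33.5 = 50.0000; (r_i+r_j)·cross = 40·50.0000 = 2000.0000
edge 4: (20,36)→(10.5,40)  cross = 20·40 − 10.5·36 = 422.0000; (r_i+r_j)·cross = 30.5·422.0000 = 12871.0000
edge 5: (10.5,40)→(7,39.5)  cross = 10.5·39.5 − 7·40 = 134.7500; (r_i+r_j)·cross = 17.5·134.7500 = 2358.1250
edge 6: (7,39.5)→(0.5,26.5)  cross = 7·26.5 − 0.5·39.5 = 165.7500; (r_i+r_j)·cross = 7.5·165.7500 = 1243.1250
Σcross = 1127.0000 → A = |Σcross|/2 = 563.5000 mm²
Σ(r_i+r_j)·cross = 37767.6250 → first moment M = |Σ|/6 = 6294.6042
R_c = M/A = 6294.6042/563.5000 = 11.1705 mm
θ = 178° = 3.106686 rad
V = θ·R_c·A = 3.106686·11.1705·563.5000 = 19555.359 mm³

Volume = 19555.359 mm³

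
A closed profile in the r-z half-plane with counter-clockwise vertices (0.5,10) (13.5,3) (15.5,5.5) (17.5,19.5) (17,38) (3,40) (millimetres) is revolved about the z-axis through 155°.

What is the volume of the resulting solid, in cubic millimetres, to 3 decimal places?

Profile (r,z), 6 vertices: (0.5,10) (13.5,3) (15.5,5.5) (17.5,19.5) (17,38) (3,40)
edge 0: (0.5,10)→(13.5,3)  cross = 0.5·3 − 13.5·10 = -133.5000; (r_i+r_j)·cross = 14·-133.5000 = -1869.0000
edge 1: (13.5,3)→(15.5,5.5)  cross = 13.5·5.5 − 15.5·3 = 27.7500; (r_i+r_j)·cross = 29·27.7500 = 804.7500
edge 2: (15.5,5.5)→(17.5,19.5)  cross = 15.5·19.5 − 17.5·5.5 = 206.0000; (r_i+r_j)·cross = 33·206.0000 = 6798.0000
edge 3: (17.5,19.5)→(17,38)  cross = 17.5·38 − 17·19.5 = 333.5000; (r_i+r_j)·cross = 34.5·333.5000 = 11505.7500
edge 4: (17,38)→(3,40)  cross = 17·40 − 3·38 = 566.0000; (r_i+r_j)·cross = 20·566.0000 = 11320.0000
edge 5: (3,40)→(0.5,10)  cross = 3·10 − 0.5·40 = 10.0000; (r_i+r_j)·cross = 3.5·10.0000 = 35.0000
Σcross = 1009.7500 → A = |Σcross|/2 = 504.8750 mm²
Σ(r_i+r_j)·cross = 28594.5000 → first moment M = |Σ|/6 = 4765.7500
R_c = M/A = 4765.7500/504.8750 = 9.4395 mm
θ = 155° = 2.705260 rad
V = θ·R_c·A = 2.705260·9.4395·504.8750 = 12892.594 mm³

Volume = 12892.594 mm³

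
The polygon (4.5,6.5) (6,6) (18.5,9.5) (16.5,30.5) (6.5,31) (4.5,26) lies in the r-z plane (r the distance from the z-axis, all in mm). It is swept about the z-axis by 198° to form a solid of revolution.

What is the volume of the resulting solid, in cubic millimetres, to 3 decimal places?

Volume = 11261.720 mm³

Profile (r,z), 6 vertices: (4.5,6.5) (6,6) (18.5,9.5) (16.5,30.5) (6.5,31) (4.5,26)
edge 0: (4.5,6.5)→(6,6)  cross = 4.5·6 − 6·6.5 = -12.0000; (r_i+r_j)·cross = 10.5·-12.0000 = -126.0000
edge 1: (6,6)→(18.5,9.5)  cross = 6·9.5 − 18.5·6 = -54.0000; (r_i+r_j)·cross = 24.5·-54.0000 = -1323.0000
edge 2: (18.5,9.5)→(16.5,30.5)  cross = 18.5·30.5 − 16.5·9.5 = 407.5000; (r_i+r_j)·cross = 35·407.5000 = 14262.5000
edge 3: (16.5,30.5)→(6.5,31)  cross = 16.5·31 − 6.5·30.5 = 313.2500; (r_i+r_j)·cross = 23·313.2500 = 7204.7500
edge 4: (6.5,31)→(4.5,26)  cross = 6.5·26 − 4.5·31 = 29.5000; (r_i+r_j)·cross = 11·29.5000 = 324.5000
edge 5: (4.5,26)→(4.5,6.5)  cross = 4.5·6.5 − 4.5·26 = -87.7500; (r_i+r_j)·cross = 9·-87.7500 = -789.7500
Σcross = 596.5000 → A = |Σcross|/2 = 298.2500 mm²
Σ(r_i+r_j)·cross = 19553.0000 → first moment M = |Σ|/6 = 3258.8333
R_c = M/A = 3258.8333/298.2500 = 10.9265 mm
θ = 198° = 3.455752 rad
V = θ·R_c·A = 3.455752·10.9265·298.2500 = 11261.720 mm³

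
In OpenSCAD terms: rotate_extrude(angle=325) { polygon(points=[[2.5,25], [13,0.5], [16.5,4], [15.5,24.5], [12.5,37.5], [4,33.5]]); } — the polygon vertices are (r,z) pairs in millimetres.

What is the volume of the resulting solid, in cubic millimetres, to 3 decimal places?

Volume = 18401.479 mm³

Profile (r,z), 6 vertices: (2.5,25) (13,0.5) (16.5,4) (15.5,24.5) (12.5,37.5) (4,33.5)
edge 0: (2.5,25)→(13,0.5)  cross = 2.5·0.5 − 13·25 = -323.7500; (r_i+r_j)·cross = 15.5·-323.7500 = -5018.1250
edge 1: (13,0.5)→(16.5,4)  cross = 13·4 − 16.5·0.5 = 43.7500; (r_i+r_j)·cross = 29.5·43.7500 = 1290.6250
edge 2: (16.5,4)→(15.5,24.5)  cross = 16.5·24.5 − 15.5·4 = 342.2500; (r_i+r_j)·cross = 32·342.2500 = 10952.0000
edge 3: (15.5,24.5)→(12.5,37.5)  cross = 15.5·37.5 − 12.5·24.5 = 275.0000; (r_i+r_j)·cross = 28·275.0000 = 7700.0000
edge 4: (12.5,37.5)→(4,33.5)  cross = 12.5·33.5 − 4·37.5 = 268.7500; (r_i+r_j)·cross = 16.5·268.7500 = 4434.3750
edge 5: (4,33.5)→(2.5,25)  cross = 4·25 − 2.5·33.5 = 16.2500; (r_i+r_j)·cross = 6.5·16.2500 = 105.6250
Σcross = 622.2500 → A = |Σcross|/2 = 311.1250 mm²
Σ(r_i+r_j)·cross = 19464.5000 → first moment M = |Σ|/6 = 3244.0833
R_c = M/A = 3244.0833/311.1250 = 10.4269 mm
θ = 325° = 5.672320 rad
V = θ·R_c·A = 5.672320·10.4269·311.1250 = 18401.479 mm³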